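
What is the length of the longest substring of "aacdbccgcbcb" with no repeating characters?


Input: "aacdbccgcbcb"
Sliding window (track last position of each char):
  Position 0 ('a'): window [0,0] length 1 -- new best
  Position 1 ('a'): repeat (last at 0), move window start to 1
  Position 1 ('a'): window [1,1] length 1
  Position 2 ('c'): window [1,2] length 2 -- new best
  Position 3 ('d'): window [1,3] length 3 -- new best
  Position 4 ('b'): window [1,4] length 4 -- new best
  Position 5 ('c'): repeat (last at 2), move window start to 3
  Position 5 ('c'): window [3,5] length 3
  Position 6 ('c'): repeat (last at 5), move window start to 6
  Position 6 ('c'): window [6,6] length 1
  Position 7 ('g'): window [6,7] length 2
  Position 8 ('c'): repeat (last at 6), move window start to 7
  Position 8 ('c'): window [7,8] length 2
  Position 9 ('b'): window [7,9] length 3
  Position 10 ('c'): repeat (last at 8), move window start to 9
  Position 10 ('c'): window [9,10] length 2
  Position 11 ('b'): repeat (last at 9), move window start to 10
  Position 11 ('b'): window [10,11] length 2
Longest substring with no repeats: "acdb" with length 4

4


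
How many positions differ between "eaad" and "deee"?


Comparing "eaad" and "deee" position by position:
  Position 0: 'e' vs 'd' => DIFFER
  Position 1: 'a' vs 'e' => DIFFER
  Position 2: 'a' vs 'e' => DIFFER
  Position 3: 'd' vs 'e' => DIFFER
Positions that differ: 4

4


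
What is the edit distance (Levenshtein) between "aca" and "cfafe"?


Computing edit distance: "aca" -> "cfafe"
DP table:
           c    f    a    f    e
      0    1    2    3    4    5
  a   1    1    2    2    3    4
  c   2    1    2    3    3    4
  a   3    2    2    2    3    4
Edit distance = dp[3][5] = 4

4


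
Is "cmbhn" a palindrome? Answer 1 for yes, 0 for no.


Input: cmbhn
Reversed: nhbmc
  Compare pos 0 ('c') with pos 4 ('n'): MISMATCH
  Compare pos 1 ('m') with pos 3 ('h'): MISMATCH
Result: not a palindrome

0


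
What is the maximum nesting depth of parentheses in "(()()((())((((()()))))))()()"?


Input: "(()()((())((((()()))))))()()"
Tracking depth:
  Position 0 '(': depth becomes 1
  Position 1 '(': depth becomes 2
  Position 2 ')': depth becomes 1
  Position 3 '(': depth becomes 2
  Position 4 ')': depth becomes 1
  Position 5 '(': depth becomes 2
  Position 6 '(': depth becomes 3
  Position 7 '(': depth becomes 4
  Position 8 ')': depth becomes 3
  Position 9 ')': depth becomes 2
  Position 10 '(': depth becomes 3
  Position 11 '(': depth becomes 4
  Position 12 '(': depth becomes 5
  Position 13 '(': depth becomes 6
  Position 14 '(': depth becomes 7
  Position 15 ')': depth becomes 6
  Position 16 '(': depth becomes 7
  Position 17 ')': depth becomes 6
  Position 18 ')': depth becomes 5
  Position 19 ')': depth becomes 4
  Position 20 ')': depth becomes 3
  Position 21 ')': depth becomes 2
  Position 22 ')': depth becomes 1
  Position 23 ')': depth becomes 0
  Position 24 '(': depth becomes 1
  Position 25 ')': depth becomes 0
  Position 26 '(': depth becomes 1
  Position 27 ')': depth becomes 0
Maximum depth reached: 7

7


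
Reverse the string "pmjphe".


Input: pmjphe
Reading characters right to left:
  Position 5: 'e'
  Position 4: 'h'
  Position 3: 'p'
  Position 2: 'j'
  Position 1: 'm'
  Position 0: 'p'
Reversed: ehpjmp

ehpjmp


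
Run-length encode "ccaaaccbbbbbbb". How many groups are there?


Input: ccaaaccbbbbbbb
Scanning for consecutive runs:
  Group 1: 'c' x 2 (positions 0-1)
  Group 2: 'a' x 3 (positions 2-4)
  Group 3: 'c' x 2 (positions 5-6)
  Group 4: 'b' x 7 (positions 7-13)
Total groups: 4

4


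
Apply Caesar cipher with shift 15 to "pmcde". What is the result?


Caesar cipher: shift "pmcde" by 15
  'p' (pos 15) + 15 = pos 4 = 'e'
  'm' (pos 12) + 15 = pos 1 = 'b'
  'c' (pos 2) + 15 = pos 17 = 'r'
  'd' (pos 3) + 15 = pos 18 = 's'
  'e' (pos 4) + 15 = pos 19 = 't'
Result: ebrst

ebrst


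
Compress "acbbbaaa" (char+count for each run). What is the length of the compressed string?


Input: acbbbaaa
Runs:
  'a' x 1 => "a1"
  'c' x 1 => "c1"
  'b' x 3 => "b3"
  'a' x 3 => "a3"
Compressed: "a1c1b3a3"
Compressed length: 8

8


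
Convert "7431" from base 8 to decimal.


Input: "7431" in base 8
Positional expansion:
  Digit '7' (value 7) x 8^3 = 3584
  Digit '4' (value 4) x 8^2 = 256
  Digit '3' (value 3) x 8^1 = 24
  Digit '1' (value 1) x 8^0 = 1
Sum = 3865

3865


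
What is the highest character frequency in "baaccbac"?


Input: baaccbac
Character counts:
  'a': 3
  'b': 2
  'c': 3
Maximum frequency: 3

3


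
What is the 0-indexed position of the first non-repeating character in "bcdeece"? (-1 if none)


Input: bcdeece
Character frequencies:
  'b': 1
  'c': 2
  'd': 1
  'e': 3
Scanning left to right for freq == 1:
  Position 0 ('b'): unique! => answer = 0

0


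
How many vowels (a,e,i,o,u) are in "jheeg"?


Input: jheeg
Checking each character:
  'j' at position 0: consonant
  'h' at position 1: consonant
  'e' at position 2: vowel (running total: 1)
  'e' at position 3: vowel (running total: 2)
  'g' at position 4: consonant
Total vowels: 2

2


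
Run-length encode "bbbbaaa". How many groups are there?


Input: bbbbaaa
Scanning for consecutive runs:
  Group 1: 'b' x 4 (positions 0-3)
  Group 2: 'a' x 3 (positions 4-6)
Total groups: 2

2


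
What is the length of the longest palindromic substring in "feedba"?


Input: "feedba"
Checking substrings for palindromes:
  [1:3] "ee" (len 2) => palindrome
Longest palindromic substring: "ee" with length 2

2


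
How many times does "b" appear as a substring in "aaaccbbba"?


Searching for "b" in "aaaccbbba"
Scanning each position:
  Position 0: "a" => no
  Position 1: "a" => no
  Position 2: "a" => no
  Position 3: "c" => no
  Position 4: "c" => no
  Position 5: "b" => MATCH
  Position 6: "b" => MATCH
  Position 7: "b" => MATCH
  Position 8: "a" => no
Total occurrences: 3

3


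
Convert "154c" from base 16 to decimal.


Input: "154c" in base 16
Positional expansion:
  Digit '1' (value 1) x 16^3 = 4096
  Digit '5' (value 5) x 16^2 = 1280
  Digit '4' (value 4) x 16^1 = 64
  Digit 'c' (value 12) x 16^0 = 12
Sum = 5452

5452


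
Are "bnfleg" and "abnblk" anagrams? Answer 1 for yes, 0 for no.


Strings: "bnfleg", "abnblk"
Sorted first:  befgln
Sorted second: abbkln
Differ at position 0: 'b' vs 'a' => not anagrams

0


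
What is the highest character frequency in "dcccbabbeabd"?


Input: dcccbabbeabd
Character counts:
  'a': 2
  'b': 4
  'c': 3
  'd': 2
  'e': 1
Maximum frequency: 4

4


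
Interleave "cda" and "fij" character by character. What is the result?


Interleaving "cda" and "fij":
  Position 0: 'c' from first, 'f' from second => "cf"
  Position 1: 'd' from first, 'i' from second => "di"
  Position 2: 'a' from first, 'j' from second => "aj"
Result: cfdiaj

cfdiaj


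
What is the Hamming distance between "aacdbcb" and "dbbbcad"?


Comparing "aacdbcb" and "dbbbcad" position by position:
  Position 0: 'a' vs 'd' => differ
  Position 1: 'a' vs 'b' => differ
  Position 2: 'c' vs 'b' => differ
  Position 3: 'd' vs 'b' => differ
  Position 4: 'b' vs 'c' => differ
  Position 5: 'c' vs 'a' => differ
  Position 6: 'b' vs 'd' => differ
Total differences (Hamming distance): 7

7


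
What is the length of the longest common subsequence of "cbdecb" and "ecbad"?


LCS of "cbdecb" and "ecbad"
DP table:
           e    c    b    a    d
      0    0    0    0    0    0
  c   0    0    1    1    1    1
  b   0    0    1    2    2    2
  d   0    0    1    2    2    3
  e   0    1    1    2    2    3
  c   0    1    2    2    2    3
  b   0    1    2    3    3    3
LCS length = dp[6][5] = 3

3


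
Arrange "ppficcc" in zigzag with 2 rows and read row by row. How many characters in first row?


Zigzag "ppficcc" into 2 rows:
Placing characters:
  'p' => row 0
  'p' => row 1
  'f' => row 0
  'i' => row 1
  'c' => row 0
  'c' => row 1
  'c' => row 0
Rows:
  Row 0: "pfcc"
  Row 1: "pic"
First row length: 4

4


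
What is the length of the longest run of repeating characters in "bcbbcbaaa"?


Input: "bcbbcbaaa"
Scanning for longest run:
  Position 1 ('c'): new char, reset run to 1
  Position 2 ('b'): new char, reset run to 1
  Position 3 ('b'): continues run of 'b', length=2
  Position 4 ('c'): new char, reset run to 1
  Position 5 ('b'): new char, reset run to 1
  Position 6 ('a'): new char, reset run to 1
  Position 7 ('a'): continues run of 'a', length=2
  Position 8 ('a'): continues run of 'a', length=3
Longest run: 'a' with length 3

3


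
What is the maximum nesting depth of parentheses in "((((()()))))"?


Input: "((((()()))))"
Tracking depth:
  Position 0 '(': depth becomes 1
  Position 1 '(': depth becomes 2
  Position 2 '(': depth becomes 3
  Position 3 '(': depth becomes 4
  Position 4 '(': depth becomes 5
  Position 5 ')': depth becomes 4
  Position 6 '(': depth becomes 5
  Position 7 ')': depth becomes 4
  Position 8 ')': depth becomes 3
  Position 9 ')': depth becomes 2
  Position 10 ')': depth becomes 1
  Position 11 ')': depth becomes 0
Maximum depth reached: 5

5


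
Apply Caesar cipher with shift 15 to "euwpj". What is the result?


Caesar cipher: shift "euwpj" by 15
  'e' (pos 4) + 15 = pos 19 = 't'
  'u' (pos 20) + 15 = pos 9 = 'j'
  'w' (pos 22) + 15 = pos 11 = 'l'
  'p' (pos 15) + 15 = pos 4 = 'e'
  'j' (pos 9) + 15 = pos 24 = 'y'
Result: tjley

tjley


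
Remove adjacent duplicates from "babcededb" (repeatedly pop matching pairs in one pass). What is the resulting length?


Input: babcededb
Stack-based adjacent duplicate removal:
  Read 'b': push. Stack: b
  Read 'a': push. Stack: ba
  Read 'b': push. Stack: bab
  Read 'c': push. Stack: babc
  Read 'e': push. Stack: babce
  Read 'd': push. Stack: babced
  Read 'e': push. Stack: babcede
  Read 'd': push. Stack: babceded
  Read 'b': push. Stack: babcededb
Final stack: "babcededb" (length 9)

9


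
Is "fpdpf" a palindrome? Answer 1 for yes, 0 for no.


Input: fpdpf
Reversed: fpdpf
  Compare pos 0 ('f') with pos 4 ('f'): match
  Compare pos 1 ('p') with pos 3 ('p'): match
Result: palindrome

1


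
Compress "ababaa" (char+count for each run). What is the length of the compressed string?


Input: ababaa
Runs:
  'a' x 1 => "a1"
  'b' x 1 => "b1"
  'a' x 1 => "a1"
  'b' x 1 => "b1"
  'a' x 2 => "a2"
Compressed: "a1b1a1b1a2"
Compressed length: 10

10


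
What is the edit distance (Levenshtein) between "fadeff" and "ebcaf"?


Computing edit distance: "fadeff" -> "ebcaf"
DP table:
           e    b    c    a    f
      0    1    2    3    4    5
  f   1    1    2    3    4    4
  a   2    2    2    3    3    4
  d   3    3    3    3    4    4
  e   4    3    4    4    4    5
  f   5    4    4    5    5    4
  f   6    5    5    5    6    5
Edit distance = dp[6][5] = 5

5


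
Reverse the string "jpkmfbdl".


Input: jpkmfbdl
Reading characters right to left:
  Position 7: 'l'
  Position 6: 'd'
  Position 5: 'b'
  Position 4: 'f'
  Position 3: 'm'
  Position 2: 'k'
  Position 1: 'p'
  Position 0: 'j'
Reversed: ldbfmkpj

ldbfmkpj


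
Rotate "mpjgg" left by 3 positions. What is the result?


Input: "mpjgg", rotate left by 3
First 3 characters: "mpj"
Remaining characters: "gg"
Concatenate remaining + first: "gg" + "mpj" = "ggmpj"

ggmpj


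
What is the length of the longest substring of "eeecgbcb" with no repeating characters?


Input: "eeecgbcb"
Sliding window (track last position of each char):
  Position 0 ('e'): window [0,0] length 1 -- new best
  Position 1 ('e'): repeat (last at 0), move window start to 1
  Position 1 ('e'): window [1,1] length 1
  Position 2 ('e'): repeat (last at 1), move window start to 2
  Position 2 ('e'): window [2,2] length 1
  Position 3 ('c'): window [2,3] length 2 -- new best
  Position 4 ('g'): window [2,4] length 3 -- new best
  Position 5 ('b'): window [2,5] length 4 -- new best
  Position 6 ('c'): repeat (last at 3), move window start to 4
  Position 6 ('c'): window [4,6] length 3
  Position 7 ('b'): repeat (last at 5), move window start to 6
  Position 7 ('b'): window [6,7] length 2
Longest substring with no repeats: "ecgb" with length 4

4


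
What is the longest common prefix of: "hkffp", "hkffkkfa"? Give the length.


Words: hkffp, hkffkkfa
  Position 0: all 'h' => match
  Position 1: all 'k' => match
  Position 2: all 'f' => match
  Position 3: all 'f' => match
  Position 4: ('p', 'k') => mismatch, stop
LCP = "hkff" (length 4)

4


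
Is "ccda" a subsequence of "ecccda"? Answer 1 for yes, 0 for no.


Check if "ccda" is a subsequence of "ecccda"
Greedy scan:
  Position 0 ('e'): no match needed
  Position 1 ('c'): matches sub[0] = 'c'
  Position 2 ('c'): matches sub[1] = 'c'
  Position 3 ('c'): no match needed
  Position 4 ('d'): matches sub[2] = 'd'
  Position 5 ('a'): matches sub[3] = 'a'
All 4 characters matched => is a subsequence

1


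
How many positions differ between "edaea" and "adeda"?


Comparing "edaea" and "adeda" position by position:
  Position 0: 'e' vs 'a' => DIFFER
  Position 1: 'd' vs 'd' => same
  Position 2: 'a' vs 'e' => DIFFER
  Position 3: 'e' vs 'd' => DIFFER
  Position 4: 'a' vs 'a' => same
Positions that differ: 3

3


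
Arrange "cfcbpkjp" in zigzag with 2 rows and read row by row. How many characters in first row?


Zigzag "cfcbpkjp" into 2 rows:
Placing characters:
  'c' => row 0
  'f' => row 1
  'c' => row 0
  'b' => row 1
  'p' => row 0
  'k' => row 1
  'j' => row 0
  'p' => row 1
Rows:
  Row 0: "ccpj"
  Row 1: "fbkp"
First row length: 4

4


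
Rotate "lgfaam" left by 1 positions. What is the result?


Input: "lgfaam", rotate left by 1
First 1 characters: "l"
Remaining characters: "gfaam"
Concatenate remaining + first: "gfaam" + "l" = "gfaaml"

gfaaml


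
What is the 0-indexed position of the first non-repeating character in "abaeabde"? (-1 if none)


Input: abaeabde
Character frequencies:
  'a': 3
  'b': 2
  'd': 1
  'e': 2
Scanning left to right for freq == 1:
  Position 0 ('a'): freq=3, skip
  Position 1 ('b'): freq=2, skip
  Position 2 ('a'): freq=3, skip
  Position 3 ('e'): freq=2, skip
  Position 4 ('a'): freq=3, skip
  Position 5 ('b'): freq=2, skip
  Position 6 ('d'): unique! => answer = 6

6


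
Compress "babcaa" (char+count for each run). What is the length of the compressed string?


Input: babcaa
Runs:
  'b' x 1 => "b1"
  'a' x 1 => "a1"
  'b' x 1 => "b1"
  'c' x 1 => "c1"
  'a' x 2 => "a2"
Compressed: "b1a1b1c1a2"
Compressed length: 10

10


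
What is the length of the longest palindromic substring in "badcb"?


Input: "badcb"
Checking substrings for palindromes:
  No multi-char palindromic substrings found
Longest palindromic substring: "b" with length 1

1


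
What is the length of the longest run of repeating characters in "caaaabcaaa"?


Input: "caaaabcaaa"
Scanning for longest run:
  Position 1 ('a'): new char, reset run to 1
  Position 2 ('a'): continues run of 'a', length=2
  Position 3 ('a'): continues run of 'a', length=3
  Position 4 ('a'): continues run of 'a', length=4
  Position 5 ('b'): new char, reset run to 1
  Position 6 ('c'): new char, reset run to 1
  Position 7 ('a'): new char, reset run to 1
  Position 8 ('a'): continues run of 'a', length=2
  Position 9 ('a'): continues run of 'a', length=3
Longest run: 'a' with length 4

4


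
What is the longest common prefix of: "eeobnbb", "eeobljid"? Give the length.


Words: eeobnbb, eeobljid
  Position 0: all 'e' => match
  Position 1: all 'e' => match
  Position 2: all 'o' => match
  Position 3: all 'b' => match
  Position 4: ('n', 'l') => mismatch, stop
LCP = "eeob" (length 4)

4


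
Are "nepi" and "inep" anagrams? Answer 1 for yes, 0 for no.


Strings: "nepi", "inep"
Sorted first:  einp
Sorted second: einp
Sorted forms match => anagrams

1


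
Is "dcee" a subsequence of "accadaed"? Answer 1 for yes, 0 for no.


Check if "dcee" is a subsequence of "accadaed"
Greedy scan:
  Position 0 ('a'): no match needed
  Position 1 ('c'): no match needed
  Position 2 ('c'): no match needed
  Position 3 ('a'): no match needed
  Position 4 ('d'): matches sub[0] = 'd'
  Position 5 ('a'): no match needed
  Position 6 ('e'): no match needed
  Position 7 ('d'): no match needed
Only matched 1/4 characters => not a subsequence

0


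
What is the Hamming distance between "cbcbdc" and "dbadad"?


Comparing "cbcbdc" and "dbadad" position by position:
  Position 0: 'c' vs 'd' => differ
  Position 1: 'b' vs 'b' => same
  Position 2: 'c' vs 'a' => differ
  Position 3: 'b' vs 'd' => differ
  Position 4: 'd' vs 'a' => differ
  Position 5: 'c' vs 'd' => differ
Total differences (Hamming distance): 5

5


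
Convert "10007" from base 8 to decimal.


Input: "10007" in base 8
Positional expansion:
  Digit '1' (value 1) x 8^4 = 4096
  Digit '0' (value 0) x 8^3 = 0
  Digit '0' (value 0) x 8^2 = 0
  Digit '0' (value 0) x 8^1 = 0
  Digit '7' (value 7) x 8^0 = 7
Sum = 4103

4103


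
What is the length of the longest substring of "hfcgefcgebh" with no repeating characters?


Input: "hfcgefcgebh"
Sliding window (track last position of each char):
  Position 0 ('h'): window [0,0] length 1 -- new best
  Position 1 ('f'): window [0,1] length 2 -- new best
  Position 2 ('c'): window [0,2] length 3 -- new best
  Position 3 ('g'): window [0,3] length 4 -- new best
  Position 4 ('e'): window [0,4] length 5 -- new best
  Position 5 ('f'): repeat (last at 1), move window start to 2
  Position 5 ('f'): window [2,5] length 4
  Position 6 ('c'): repeat (last at 2), move window start to 3
  Position 6 ('c'): window [3,6] length 4
  Position 7 ('g'): repeat (last at 3), move window start to 4
  Position 7 ('g'): window [4,7] length 4
  Position 8 ('e'): repeat (last at 4), move window start to 5
  Position 8 ('e'): window [5,8] length 4
  Position 9 ('b'): window [5,9] length 5
  Position 10 ('h'): window [5,10] length 6 -- new best
Longest substring with no repeats: "fcgebh" with length 6

6


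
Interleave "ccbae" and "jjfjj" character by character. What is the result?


Interleaving "ccbae" and "jjfjj":
  Position 0: 'c' from first, 'j' from second => "cj"
  Position 1: 'c' from first, 'j' from second => "cj"
  Position 2: 'b' from first, 'f' from second => "bf"
  Position 3: 'a' from first, 'j' from second => "aj"
  Position 4: 'e' from first, 'j' from second => "ej"
Result: cjcjbfajej

cjcjbfajej


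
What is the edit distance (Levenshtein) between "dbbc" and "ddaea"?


Computing edit distance: "dbbc" -> "ddaea"
DP table:
           d    d    a    e    a
      0    1    2    3    4    5
  d   1    0    1    2    3    4
  b   2    1    1    2    3    4
  b   3    2    2    2    3    4
  c   4    3    3    3    3    4
Edit distance = dp[4][5] = 4

4


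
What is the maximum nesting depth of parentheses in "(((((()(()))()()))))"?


Input: "(((((()(()))()()))))"
Tracking depth:
  Position 0 '(': depth becomes 1
  Position 1 '(': depth becomes 2
  Position 2 '(': depth becomes 3
  Position 3 '(': depth becomes 4
  Position 4 '(': depth becomes 5
  Position 5 '(': depth becomes 6
  Position 6 ')': depth becomes 5
  Position 7 '(': depth becomes 6
  Position 8 '(': depth becomes 7
  Position 9 ')': depth becomes 6
  Position 10 ')': depth becomes 5
  Position 11 ')': depth becomes 4
  Position 12 '(': depth becomes 5
  Position 13 ')': depth becomes 4
  Position 14 '(': depth becomes 5
  Position 15 ')': depth becomes 4
  Position 16 ')': depth becomes 3
  Position 17 ')': depth becomes 2
  Position 18 ')': depth becomes 1
  Position 19 ')': depth becomes 0
Maximum depth reached: 7

7


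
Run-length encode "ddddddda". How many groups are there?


Input: ddddddda
Scanning for consecutive runs:
  Group 1: 'd' x 7 (positions 0-6)
  Group 2: 'a' x 1 (positions 7-7)
Total groups: 2

2


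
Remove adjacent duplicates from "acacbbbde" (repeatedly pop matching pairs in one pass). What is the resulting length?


Input: acacbbbde
Stack-based adjacent duplicate removal:
  Read 'a': push. Stack: a
  Read 'c': push. Stack: ac
  Read 'a': push. Stack: aca
  Read 'c': push. Stack: acac
  Read 'b': push. Stack: acacb
  Read 'b': matches stack top 'b' => pop. Stack: acac
  Read 'b': push. Stack: acacb
  Read 'd': push. Stack: acacbd
  Read 'e': push. Stack: acacbde
Final stack: "acacbde" (length 7)

7


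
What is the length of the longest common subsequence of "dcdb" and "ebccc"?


LCS of "dcdb" and "ebccc"
DP table:
           e    b    c    c    c
      0    0    0    0    0    0
  d   0    0    0    0    0    0
  c   0    0    0    1    1    1
  d   0    0    0    1    1    1
  b   0    0    1    1    1    1
LCS length = dp[4][5] = 1

1


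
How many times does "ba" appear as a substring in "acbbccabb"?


Searching for "ba" in "acbbccabb"
Scanning each position:
  Position 0: "ac" => no
  Position 1: "cb" => no
  Position 2: "bb" => no
  Position 3: "bc" => no
  Position 4: "cc" => no
  Position 5: "ca" => no
  Position 6: "ab" => no
  Position 7: "bb" => no
Total occurrences: 0

0


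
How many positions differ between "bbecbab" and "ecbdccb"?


Comparing "bbecbab" and "ecbdccb" position by position:
  Position 0: 'b' vs 'e' => DIFFER
  Position 1: 'b' vs 'c' => DIFFER
  Position 2: 'e' vs 'b' => DIFFER
  Position 3: 'c' vs 'd' => DIFFER
  Position 4: 'b' vs 'c' => DIFFER
  Position 5: 'a' vs 'c' => DIFFER
  Position 6: 'b' vs 'b' => same
Positions that differ: 6

6


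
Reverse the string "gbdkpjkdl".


Input: gbdkpjkdl
Reading characters right to left:
  Position 8: 'l'
  Position 7: 'd'
  Position 6: 'k'
  Position 5: 'j'
  Position 4: 'p'
  Position 3: 'k'
  Position 2: 'd'
  Position 1: 'b'
  Position 0: 'g'
Reversed: ldkjpkdbg

ldkjpkdbg


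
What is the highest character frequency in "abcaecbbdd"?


Input: abcaecbbdd
Character counts:
  'a': 2
  'b': 3
  'c': 2
  'd': 2
  'e': 1
Maximum frequency: 3

3


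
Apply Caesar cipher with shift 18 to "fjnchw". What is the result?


Caesar cipher: shift "fjnchw" by 18
  'f' (pos 5) + 18 = pos 23 = 'x'
  'j' (pos 9) + 18 = pos 1 = 'b'
  'n' (pos 13) + 18 = pos 5 = 'f'
  'c' (pos 2) + 18 = pos 20 = 'u'
  'h' (pos 7) + 18 = pos 25 = 'z'
  'w' (pos 22) + 18 = pos 14 = 'o'
Result: xbfuzo

xbfuzo


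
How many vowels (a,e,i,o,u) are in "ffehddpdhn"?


Input: ffehddpdhn
Checking each character:
  'f' at position 0: consonant
  'f' at position 1: consonant
  'e' at position 2: vowel (running total: 1)
  'h' at position 3: consonant
  'd' at position 4: consonant
  'd' at position 5: consonant
  'p' at position 6: consonant
  'd' at position 7: consonant
  'h' at position 8: consonant
  'n' at position 9: consonant
Total vowels: 1

1


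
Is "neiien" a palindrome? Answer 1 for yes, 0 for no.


Input: neiien
Reversed: neiien
  Compare pos 0 ('n') with pos 5 ('n'): match
  Compare pos 1 ('e') with pos 4 ('e'): match
  Compare pos 2 ('i') with pos 3 ('i'): match
Result: palindrome

1


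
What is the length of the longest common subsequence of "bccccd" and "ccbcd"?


LCS of "bccccd" and "ccbcd"
DP table:
           c    c    b    c    d
      0    0    0    0    0    0
  b   0    0    0    1    1    1
  c   0    1    1    1    2    2
  c   0    1    2    2    2    2
  c   0    1    2    2    3    3
  c   0    1    2    2    3    3
  d   0    1    2    2    3    4
LCS length = dp[6][5] = 4

4


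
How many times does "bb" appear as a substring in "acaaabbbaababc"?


Searching for "bb" in "acaaabbbaababc"
Scanning each position:
  Position 0: "ac" => no
  Position 1: "ca" => no
  Position 2: "aa" => no
  Position 3: "aa" => no
  Position 4: "ab" => no
  Position 5: "bb" => MATCH
  Position 6: "bb" => MATCH
  Position 7: "ba" => no
  Position 8: "aa" => no
  Position 9: "ab" => no
  Position 10: "ba" => no
  Position 11: "ab" => no
  Position 12: "bc" => no
Total occurrences: 2

2


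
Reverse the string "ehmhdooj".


Input: ehmhdooj
Reading characters right to left:
  Position 7: 'j'
  Position 6: 'o'
  Position 5: 'o'
  Position 4: 'd'
  Position 3: 'h'
  Position 2: 'm'
  Position 1: 'h'
  Position 0: 'e'
Reversed: joodhmhe

joodhmhe


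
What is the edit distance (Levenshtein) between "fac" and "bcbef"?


Computing edit distance: "fac" -> "bcbef"
DP table:
           b    c    b    e    f
      0    1    2    3    4    5
  f   1    1    2    3    4    4
  a   2    2    2    3    4    5
  c   3    3    2    3    4    5
Edit distance = dp[3][5] = 5

5


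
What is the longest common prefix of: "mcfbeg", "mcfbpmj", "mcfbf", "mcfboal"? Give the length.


Words: mcfbeg, mcfbpmj, mcfbf, mcfboal
  Position 0: all 'm' => match
  Position 1: all 'c' => match
  Position 2: all 'f' => match
  Position 3: all 'b' => match
  Position 4: ('e', 'p', 'f', 'o') => mismatch, stop
LCP = "mcfb" (length 4)

4


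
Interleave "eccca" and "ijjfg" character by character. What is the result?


Interleaving "eccca" and "ijjfg":
  Position 0: 'e' from first, 'i' from second => "ei"
  Position 1: 'c' from first, 'j' from second => "cj"
  Position 2: 'c' from first, 'j' from second => "cj"
  Position 3: 'c' from first, 'f' from second => "cf"
  Position 4: 'a' from first, 'g' from second => "ag"
Result: eicjcjcfag

eicjcjcfag


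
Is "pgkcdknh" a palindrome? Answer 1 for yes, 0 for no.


Input: pgkcdknh
Reversed: hnkdckgp
  Compare pos 0 ('p') with pos 7 ('h'): MISMATCH
  Compare pos 1 ('g') with pos 6 ('n'): MISMATCH
  Compare pos 2 ('k') with pos 5 ('k'): match
  Compare pos 3 ('c') with pos 4 ('d'): MISMATCH
Result: not a palindrome

0


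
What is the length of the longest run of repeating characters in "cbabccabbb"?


Input: "cbabccabbb"
Scanning for longest run:
  Position 1 ('b'): new char, reset run to 1
  Position 2 ('a'): new char, reset run to 1
  Position 3 ('b'): new char, reset run to 1
  Position 4 ('c'): new char, reset run to 1
  Position 5 ('c'): continues run of 'c', length=2
  Position 6 ('a'): new char, reset run to 1
  Position 7 ('b'): new char, reset run to 1
  Position 8 ('b'): continues run of 'b', length=2
  Position 9 ('b'): continues run of 'b', length=3
Longest run: 'b' with length 3

3


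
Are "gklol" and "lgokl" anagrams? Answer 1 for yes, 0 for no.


Strings: "gklol", "lgokl"
Sorted first:  gkllo
Sorted second: gkllo
Sorted forms match => anagrams

1


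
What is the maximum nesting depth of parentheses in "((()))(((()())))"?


Input: "((()))(((()())))"
Tracking depth:
  Position 0 '(': depth becomes 1
  Position 1 '(': depth becomes 2
  Position 2 '(': depth becomes 3
  Position 3 ')': depth becomes 2
  Position 4 ')': depth becomes 1
  Position 5 ')': depth becomes 0
  Position 6 '(': depth becomes 1
  Position 7 '(': depth becomes 2
  Position 8 '(': depth becomes 3
  Position 9 '(': depth becomes 4
  Position 10 ')': depth becomes 3
  Position 11 '(': depth becomes 4
  Position 12 ')': depth becomes 3
  Position 13 ')': depth becomes 2
  Position 14 ')': depth becomes 1
  Position 15 ')': depth becomes 0
Maximum depth reached: 4

4


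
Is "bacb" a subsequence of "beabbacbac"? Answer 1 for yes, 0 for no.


Check if "bacb" is a subsequence of "beabbacbac"
Greedy scan:
  Position 0 ('b'): matches sub[0] = 'b'
  Position 1 ('e'): no match needed
  Position 2 ('a'): matches sub[1] = 'a'
  Position 3 ('b'): no match needed
  Position 4 ('b'): no match needed
  Position 5 ('a'): no match needed
  Position 6 ('c'): matches sub[2] = 'c'
  Position 7 ('b'): matches sub[3] = 'b'
  Position 8 ('a'): no match needed
  Position 9 ('c'): no match needed
All 4 characters matched => is a subsequence

1


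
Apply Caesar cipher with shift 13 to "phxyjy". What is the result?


Caesar cipher: shift "phxyjy" by 13
  'p' (pos 15) + 13 = pos 2 = 'c'
  'h' (pos 7) + 13 = pos 20 = 'u'
  'x' (pos 23) + 13 = pos 10 = 'k'
  'y' (pos 24) + 13 = pos 11 = 'l'
  'j' (pos 9) + 13 = pos 22 = 'w'
  'y' (pos 24) + 13 = pos 11 = 'l'
Result: cuklwl

cuklwl


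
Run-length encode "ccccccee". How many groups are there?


Input: ccccccee
Scanning for consecutive runs:
  Group 1: 'c' x 6 (positions 0-5)
  Group 2: 'e' x 2 (positions 6-7)
Total groups: 2

2


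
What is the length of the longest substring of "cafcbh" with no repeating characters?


Input: "cafcbh"
Sliding window (track last position of each char):
  Position 0 ('c'): window [0,0] length 1 -- new best
  Position 1 ('a'): window [0,1] length 2 -- new best
  Position 2 ('f'): window [0,2] length 3 -- new best
  Position 3 ('c'): repeat (last at 0), move window start to 1
  Position 3 ('c'): window [1,3] length 3
  Position 4 ('b'): window [1,4] length 4 -- new best
  Position 5 ('h'): window [1,5] length 5 -- new best
Longest substring with no repeats: "afcbh" with length 5

5


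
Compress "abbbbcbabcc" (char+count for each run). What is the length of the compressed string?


Input: abbbbcbabcc
Runs:
  'a' x 1 => "a1"
  'b' x 4 => "b4"
  'c' x 1 => "c1"
  'b' x 1 => "b1"
  'a' x 1 => "a1"
  'b' x 1 => "b1"
  'c' x 2 => "c2"
Compressed: "a1b4c1b1a1b1c2"
Compressed length: 14

14


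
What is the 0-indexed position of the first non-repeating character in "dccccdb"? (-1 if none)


Input: dccccdb
Character frequencies:
  'b': 1
  'c': 4
  'd': 2
Scanning left to right for freq == 1:
  Position 0 ('d'): freq=2, skip
  Position 1 ('c'): freq=4, skip
  Position 2 ('c'): freq=4, skip
  Position 3 ('c'): freq=4, skip
  Position 4 ('c'): freq=4, skip
  Position 5 ('d'): freq=2, skip
  Position 6 ('b'): unique! => answer = 6

6


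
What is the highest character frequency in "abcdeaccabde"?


Input: abcdeaccabde
Character counts:
  'a': 3
  'b': 2
  'c': 3
  'd': 2
  'e': 2
Maximum frequency: 3

3


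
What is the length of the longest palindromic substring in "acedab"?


Input: "acedab"
Checking substrings for palindromes:
  No multi-char palindromic substrings found
Longest palindromic substring: "a" with length 1

1


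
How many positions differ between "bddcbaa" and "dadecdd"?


Comparing "bddcbaa" and "dadecdd" position by position:
  Position 0: 'b' vs 'd' => DIFFER
  Position 1: 'd' vs 'a' => DIFFER
  Position 2: 'd' vs 'd' => same
  Position 3: 'c' vs 'e' => DIFFER
  Position 4: 'b' vs 'c' => DIFFER
  Position 5: 'a' vs 'd' => DIFFER
  Position 6: 'a' vs 'd' => DIFFER
Positions that differ: 6

6


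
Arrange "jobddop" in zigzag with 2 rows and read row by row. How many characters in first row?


Zigzag "jobddop" into 2 rows:
Placing characters:
  'j' => row 0
  'o' => row 1
  'b' => row 0
  'd' => row 1
  'd' => row 0
  'o' => row 1
  'p' => row 0
Rows:
  Row 0: "jbdp"
  Row 1: "odo"
First row length: 4

4


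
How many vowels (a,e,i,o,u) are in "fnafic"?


Input: fnafic
Checking each character:
  'f' at position 0: consonant
  'n' at position 1: consonant
  'a' at position 2: vowel (running total: 1)
  'f' at position 3: consonant
  'i' at position 4: vowel (running total: 2)
  'c' at position 5: consonant
Total vowels: 2

2


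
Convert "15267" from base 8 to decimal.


Input: "15267" in base 8
Positional expansion:
  Digit '1' (value 1) x 8^4 = 4096
  Digit '5' (value 5) x 8^3 = 2560
  Digit '2' (value 2) x 8^2 = 128
  Digit '6' (value 6) x 8^1 = 48
  Digit '7' (value 7) x 8^0 = 7
Sum = 6839

6839


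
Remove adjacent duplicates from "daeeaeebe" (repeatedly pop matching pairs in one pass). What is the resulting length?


Input: daeeaeebe
Stack-based adjacent duplicate removal:
  Read 'd': push. Stack: d
  Read 'a': push. Stack: da
  Read 'e': push. Stack: dae
  Read 'e': matches stack top 'e' => pop. Stack: da
  Read 'a': matches stack top 'a' => pop. Stack: d
  Read 'e': push. Stack: de
  Read 'e': matches stack top 'e' => pop. Stack: d
  Read 'b': push. Stack: db
  Read 'e': push. Stack: dbe
Final stack: "dbe" (length 3)

3


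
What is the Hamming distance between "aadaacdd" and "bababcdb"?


Comparing "aadaacdd" and "bababcdb" position by position:
  Position 0: 'a' vs 'b' => differ
  Position 1: 'a' vs 'a' => same
  Position 2: 'd' vs 'b' => differ
  Position 3: 'a' vs 'a' => same
  Position 4: 'a' vs 'b' => differ
  Position 5: 'c' vs 'c' => same
  Position 6: 'd' vs 'd' => same
  Position 7: 'd' vs 'b' => differ
Total differences (Hamming distance): 4

4


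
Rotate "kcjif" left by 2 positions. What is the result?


Input: "kcjif", rotate left by 2
First 2 characters: "kc"
Remaining characters: "jif"
Concatenate remaining + first: "jif" + "kc" = "jifkc"

jifkc


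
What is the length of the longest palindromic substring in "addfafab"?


Input: "addfafab"
Checking substrings for palindromes:
  [3:6] "faf" (len 3) => palindrome
  [4:7] "afa" (len 3) => palindrome
  [1:3] "dd" (len 2) => palindrome
Longest palindromic substring: "faf" with length 3

3


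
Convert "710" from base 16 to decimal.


Input: "710" in base 16
Positional expansion:
  Digit '7' (value 7) x 16^2 = 1792
  Digit '1' (value 1) x 16^1 = 16
  Digit '0' (value 0) x 16^0 = 0
Sum = 1808

1808


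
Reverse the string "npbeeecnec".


Input: npbeeecnec
Reading characters right to left:
  Position 9: 'c'
  Position 8: 'e'
  Position 7: 'n'
  Position 6: 'c'
  Position 5: 'e'
  Position 4: 'e'
  Position 3: 'e'
  Position 2: 'b'
  Position 1: 'p'
  Position 0: 'n'
Reversed: cenceeebpn

cenceeebpn


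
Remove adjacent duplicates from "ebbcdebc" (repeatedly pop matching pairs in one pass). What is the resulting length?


Input: ebbcdebc
Stack-based adjacent duplicate removal:
  Read 'e': push. Stack: e
  Read 'b': push. Stack: eb
  Read 'b': matches stack top 'b' => pop. Stack: e
  Read 'c': push. Stack: ec
  Read 'd': push. Stack: ecd
  Read 'e': push. Stack: ecde
  Read 'b': push. Stack: ecdeb
  Read 'c': push. Stack: ecdebc
Final stack: "ecdebc" (length 6)

6


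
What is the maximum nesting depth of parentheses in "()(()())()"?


Input: "()(()())()"
Tracking depth:
  Position 0 '(': depth becomes 1
  Position 1 ')': depth becomes 0
  Position 2 '(': depth becomes 1
  Position 3 '(': depth becomes 2
  Position 4 ')': depth becomes 1
  Position 5 '(': depth becomes 2
  Position 6 ')': depth becomes 1
  Position 7 ')': depth becomes 0
  Position 8 '(': depth becomes 1
  Position 9 ')': depth becomes 0
Maximum depth reached: 2

2


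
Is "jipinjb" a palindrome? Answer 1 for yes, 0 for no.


Input: jipinjb
Reversed: bjnipij
  Compare pos 0 ('j') with pos 6 ('b'): MISMATCH
  Compare pos 1 ('i') with pos 5 ('j'): MISMATCH
  Compare pos 2 ('p') with pos 4 ('n'): MISMATCH
Result: not a palindrome

0


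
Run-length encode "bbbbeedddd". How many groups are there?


Input: bbbbeedddd
Scanning for consecutive runs:
  Group 1: 'b' x 4 (positions 0-3)
  Group 2: 'e' x 2 (positions 4-5)
  Group 3: 'd' x 4 (positions 6-9)
Total groups: 3

3


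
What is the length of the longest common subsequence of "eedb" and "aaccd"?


LCS of "eedb" and "aaccd"
DP table:
           a    a    c    c    d
      0    0    0    0    0    0
  e   0    0    0    0    0    0
  e   0    0    0    0    0    0
  d   0    0    0    0    0    1
  b   0    0    0    0    0    1
LCS length = dp[4][5] = 1

1


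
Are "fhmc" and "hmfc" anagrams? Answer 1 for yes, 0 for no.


Strings: "fhmc", "hmfc"
Sorted first:  cfhm
Sorted second: cfhm
Sorted forms match => anagrams

1


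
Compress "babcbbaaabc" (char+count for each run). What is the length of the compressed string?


Input: babcbbaaabc
Runs:
  'b' x 1 => "b1"
  'a' x 1 => "a1"
  'b' x 1 => "b1"
  'c' x 1 => "c1"
  'b' x 2 => "b2"
  'a' x 3 => "a3"
  'b' x 1 => "b1"
  'c' x 1 => "c1"
Compressed: "b1a1b1c1b2a3b1c1"
Compressed length: 16

16


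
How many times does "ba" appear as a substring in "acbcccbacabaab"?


Searching for "ba" in "acbcccbacabaab"
Scanning each position:
  Position 0: "ac" => no
  Position 1: "cb" => no
  Position 2: "bc" => no
  Position 3: "cc" => no
  Position 4: "cc" => no
  Position 5: "cb" => no
  Position 6: "ba" => MATCH
  Position 7: "ac" => no
  Position 8: "ca" => no
  Position 9: "ab" => no
  Position 10: "ba" => MATCH
  Position 11: "aa" => no
  Position 12: "ab" => no
Total occurrences: 2

2


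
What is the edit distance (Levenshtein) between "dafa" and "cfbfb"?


Computing edit distance: "dafa" -> "cfbfb"
DP table:
           c    f    b    f    b
      0    1    2    3    4    5
  d   1    1    2    3    4    5
  a   2    2    2    3    4    5
  f   3    3    2    3    3    4
  a   4    4    3    3    4    4
Edit distance = dp[4][5] = 4

4


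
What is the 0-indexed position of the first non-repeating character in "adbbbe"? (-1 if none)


Input: adbbbe
Character frequencies:
  'a': 1
  'b': 3
  'd': 1
  'e': 1
Scanning left to right for freq == 1:
  Position 0 ('a'): unique! => answer = 0

0


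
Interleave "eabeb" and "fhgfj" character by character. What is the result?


Interleaving "eabeb" and "fhgfj":
  Position 0: 'e' from first, 'f' from second => "ef"
  Position 1: 'a' from first, 'h' from second => "ah"
  Position 2: 'b' from first, 'g' from second => "bg"
  Position 3: 'e' from first, 'f' from second => "ef"
  Position 4: 'b' from first, 'j' from second => "bj"
Result: efahbgefbj

efahbgefbj


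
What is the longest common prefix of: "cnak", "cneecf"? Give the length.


Words: cnak, cneecf
  Position 0: all 'c' => match
  Position 1: all 'n' => match
  Position 2: ('a', 'e') => mismatch, stop
LCP = "cn" (length 2)

2


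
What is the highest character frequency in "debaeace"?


Input: debaeace
Character counts:
  'a': 2
  'b': 1
  'c': 1
  'd': 1
  'e': 3
Maximum frequency: 3

3


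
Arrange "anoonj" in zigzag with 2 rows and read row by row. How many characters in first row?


Zigzag "anoonj" into 2 rows:
Placing characters:
  'a' => row 0
  'n' => row 1
  'o' => row 0
  'o' => row 1
  'n' => row 0
  'j' => row 1
Rows:
  Row 0: "aon"
  Row 1: "noj"
First row length: 3

3


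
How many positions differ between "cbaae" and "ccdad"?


Comparing "cbaae" and "ccdad" position by position:
  Position 0: 'c' vs 'c' => same
  Position 1: 'b' vs 'c' => DIFFER
  Position 2: 'a' vs 'd' => DIFFER
  Position 3: 'a' vs 'a' => same
  Position 4: 'e' vs 'd' => DIFFER
Positions that differ: 3

3


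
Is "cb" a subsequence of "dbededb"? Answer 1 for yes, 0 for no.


Check if "cb" is a subsequence of "dbededb"
Greedy scan:
  Position 0 ('d'): no match needed
  Position 1 ('b'): no match needed
  Position 2 ('e'): no match needed
  Position 3 ('d'): no match needed
  Position 4 ('e'): no match needed
  Position 5 ('d'): no match needed
  Position 6 ('b'): no match needed
Only matched 0/2 characters => not a subsequence

0


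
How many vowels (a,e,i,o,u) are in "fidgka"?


Input: fidgka
Checking each character:
  'f' at position 0: consonant
  'i' at position 1: vowel (running total: 1)
  'd' at position 2: consonant
  'g' at position 3: consonant
  'k' at position 4: consonant
  'a' at position 5: vowel (running total: 2)
Total vowels: 2

2


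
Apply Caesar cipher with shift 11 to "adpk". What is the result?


Caesar cipher: shift "adpk" by 11
  'a' (pos 0) + 11 = pos 11 = 'l'
  'd' (pos 3) + 11 = pos 14 = 'o'
  'p' (pos 15) + 11 = pos 0 = 'a'
  'k' (pos 10) + 11 = pos 21 = 'v'
Result: loav

loav


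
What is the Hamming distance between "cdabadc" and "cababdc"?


Comparing "cdabadc" and "cababdc" position by position:
  Position 0: 'c' vs 'c' => same
  Position 1: 'd' vs 'a' => differ
  Position 2: 'a' vs 'b' => differ
  Position 3: 'b' vs 'a' => differ
  Position 4: 'a' vs 'b' => differ
  Position 5: 'd' vs 'd' => same
  Position 6: 'c' vs 'c' => same
Total differences (Hamming distance): 4

4


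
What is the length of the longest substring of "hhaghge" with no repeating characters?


Input: "hhaghge"
Sliding window (track last position of each char):
  Position 0 ('h'): window [0,0] length 1 -- new best
  Position 1 ('h'): repeat (last at 0), move window start to 1
  Position 1 ('h'): window [1,1] length 1
  Position 2 ('a'): window [1,2] length 2 -- new best
  Position 3 ('g'): window [1,3] length 3 -- new best
  Position 4 ('h'): repeat (last at 1), move window start to 2
  Position 4 ('h'): window [2,4] length 3
  Position 5 ('g'): repeat (last at 3), move window start to 4
  Position 5 ('g'): window [4,5] length 2
  Position 6 ('e'): window [4,6] length 3
Longest substring with no repeats: "hag" with length 3

3
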